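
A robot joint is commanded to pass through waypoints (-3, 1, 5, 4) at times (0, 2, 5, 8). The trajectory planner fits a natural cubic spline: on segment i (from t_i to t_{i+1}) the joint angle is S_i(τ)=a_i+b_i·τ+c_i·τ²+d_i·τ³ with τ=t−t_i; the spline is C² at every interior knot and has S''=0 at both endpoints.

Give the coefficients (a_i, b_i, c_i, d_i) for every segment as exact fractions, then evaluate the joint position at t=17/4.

  seg 0: a=-3 b=76/37 c=0 d=-1/74
  seg 1: a=1 b=70/37 c=-3/37 d=-35/999
  seg 2: a=5 b=17/37 c=-44/111 d=44/999
S(17/4) = 10531/2368

Δ: Δ0=2, Δ1=4/3, Δ2=-1/3
row 1: diag=10, rhs=-4; c'=3/10, d'=-2/5
row 2: denom=12−3·3/10=111/10; d'=(-10−3·-2/5)/(111/10)=-88/111
back: M2=-88/111
back: M1=-2/5−3/10·-88/111=-6/37
M: M0=0, M1=-6/37, M2=-88/111, M3=0
seg 0: a=-3, c=M0/2=0, d=(M1−M0)/(6·2)=-1/74, b=Δ0−h0·(2M0+M1)/6=76/37
seg 1: a=1, c=M1/2=-3/37, d=(M2−M1)/(6·3)=-35/999, b=Δ1−h1·(2M1+M2)/6=70/37
seg 2: a=5, c=M2/2=-44/111, d=(M3−M2)/(6·3)=44/999, b=Δ2−h2·(2M2+M3)/6=17/37
t_q=17/4 → seg 1, τ=9/4; S=1+70/37·τ+-3/37·τ²+-35/999·τ³=10531/2368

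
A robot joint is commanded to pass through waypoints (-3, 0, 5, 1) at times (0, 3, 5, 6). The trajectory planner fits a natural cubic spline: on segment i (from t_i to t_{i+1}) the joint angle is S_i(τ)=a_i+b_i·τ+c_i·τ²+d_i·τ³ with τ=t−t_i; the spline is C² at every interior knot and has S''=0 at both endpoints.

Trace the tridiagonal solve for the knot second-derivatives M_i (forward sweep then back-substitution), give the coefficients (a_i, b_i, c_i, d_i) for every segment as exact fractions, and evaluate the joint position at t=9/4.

Δ: Δ0=1, Δ1=5/2, Δ2=-4
row 1: diag=10, rhs=9; c'=1/5, d'=9/10
row 2: denom=6−2·1/5=28/5; d'=(-39−2·9/10)/(28/5)=-51/7
back: M2=-51/7
back: M1=9/10−1/5·-51/7=33/14
M: M0=0, M1=33/14, M2=-51/7, M3=0
seg 0: a=-3, c=M0/2=0, d=(M1−M0)/(6·3)=11/84, b=Δ0−h0·(2M0+M1)/6=-5/28
seg 1: a=0, c=M1/2=33/28, d=(M2−M1)/(6·2)=-45/56, b=Δ1−h1·(2M1+M2)/6=47/14
seg 2: a=5, c=M2/2=-51/14, d=(M3−M2)/(6·1)=17/14, b=Δ2−h2·(2M2+M3)/6=-11/7
t_q=9/4 → seg 0, τ=9/4; S=-3+-5/28·τ+0·τ²+11/84·τ³=-489/256

  seg 0: a=-3 b=-5/28 c=0 d=11/84
  seg 1: a=0 b=47/14 c=33/28 d=-45/56
  seg 2: a=5 b=-11/7 c=-51/14 d=17/14
S(9/4) = -489/256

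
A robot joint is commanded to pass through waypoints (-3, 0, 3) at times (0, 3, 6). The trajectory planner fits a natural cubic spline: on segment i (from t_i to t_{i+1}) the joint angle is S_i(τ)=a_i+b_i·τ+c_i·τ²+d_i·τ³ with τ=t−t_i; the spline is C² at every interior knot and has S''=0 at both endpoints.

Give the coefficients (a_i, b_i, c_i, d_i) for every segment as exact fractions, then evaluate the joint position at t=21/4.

Δ: Δ0=1, Δ1=1
row 1: diag=12, rhs=0; c'=1/4, d'=0
back: M1=0
M: M0=0, M1=0, M2=0
seg 0: a=-3, c=M0/2=0, d=(M1−M0)/(6·3)=0, b=Δ0−h0·(2M0+M1)/6=1
seg 1: a=0, c=M1/2=0, d=(M2−M1)/(6·3)=0, b=Δ1−h1·(2M1+M2)/6=1
t_q=21/4 → seg 1, τ=9/4; S=0+1·τ+0·τ²+0·τ³=9/4

  seg 0: a=-3 b=1 c=0 d=0
  seg 1: a=0 b=1 c=0 d=0
S(21/4) = 9/4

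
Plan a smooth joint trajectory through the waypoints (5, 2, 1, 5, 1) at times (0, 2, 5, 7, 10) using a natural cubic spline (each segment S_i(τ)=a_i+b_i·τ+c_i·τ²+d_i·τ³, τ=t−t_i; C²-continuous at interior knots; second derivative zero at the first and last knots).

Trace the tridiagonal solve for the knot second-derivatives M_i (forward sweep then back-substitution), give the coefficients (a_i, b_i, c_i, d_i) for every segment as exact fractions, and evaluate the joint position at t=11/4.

  seg 0: a=5 b=-1349/870 c=0 d=11/870
  seg 1: a=2 b=-1217/870 c=11/145 d=27/290
  seg 2: a=1 b=683/435 c=53/58 d=-152/435
  seg 3: a=5 b=449/435 c=-343/290 d=343/2610
S(11/4) = 661/640

Δ: Δ0=-3/2, Δ1=-1/3, Δ2=2, Δ3=-4/3
row 1: diag=10, rhs=7; c'=3/10, d'=7/10
row 2: denom=10−3·3/10=91/10; d'=(14−3·7/10)/(91/10)=17/13
row 3: denom=10−2·20/91=870/91; d'=(-20−2·17/13)/(870/91)=-343/145
back: M3=-343/145
back: M2=17/13−20/91·-343/145=53/29
back: M1=7/10−3/10·53/29=22/145
M: M0=0, M1=22/145, M2=53/29, M3=-343/145, M4=0
seg 0: a=5, c=M0/2=0, d=(M1−M0)/(6·2)=11/870, b=Δ0−h0·(2M0+M1)/6=-1349/870
seg 1: a=2, c=M1/2=11/145, d=(M2−M1)/(6·3)=27/290, b=Δ1−h1·(2M1+M2)/6=-1217/870
seg 2: a=1, c=M2/2=53/58, d=(M3−M2)/(6·2)=-152/435, b=Δ2−h2·(2M2+M3)/6=683/435
seg 3: a=5, c=M3/2=-343/290, d=(M4−M3)/(6·3)=343/2610, b=Δ3−h3·(2M3+M4)/6=449/435
t_q=11/4 → seg 1, τ=3/4; S=2+-1217/870·τ+11/145·τ²+27/290·τ³=661/640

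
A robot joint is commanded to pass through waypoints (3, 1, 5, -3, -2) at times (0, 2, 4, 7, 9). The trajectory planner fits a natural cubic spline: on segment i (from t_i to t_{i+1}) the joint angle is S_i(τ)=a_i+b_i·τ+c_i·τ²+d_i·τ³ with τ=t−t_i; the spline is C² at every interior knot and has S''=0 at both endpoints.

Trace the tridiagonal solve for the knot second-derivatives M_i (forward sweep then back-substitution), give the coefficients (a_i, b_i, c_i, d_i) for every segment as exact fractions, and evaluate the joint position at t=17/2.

Δ: Δ0=-1, Δ1=2, Δ2=-8/3, Δ3=1/2
row 1: diag=8, rhs=18; c'=1/4, d'=9/4
row 2: denom=10−2·1/4=19/2; d'=(-28−2·9/4)/(19/2)=-65/19
row 3: denom=10−3·6/19=172/19; d'=(19−3·-65/19)/(172/19)=139/43
back: M3=139/43
back: M2=-65/19−6/19·139/43=-191/43
back: M1=9/4−1/4·-191/43=289/86
M: M0=0, M1=289/86, M2=-191/43, M3=139/43, M4=0
seg 0: a=3, c=M0/2=0, d=(M1−M0)/(6·2)=289/1032, b=Δ0−h0·(2M0+M1)/6=-547/258
seg 1: a=1, c=M1/2=289/172, d=(M2−M1)/(6·2)=-671/1032, b=Δ1−h1·(2M1+M2)/6=160/129
seg 2: a=5, c=M2/2=-191/86, d=(M3−M2)/(6·3)=55/129, b=Δ2−h2·(2M2+M3)/6=41/258
seg 3: a=-3, c=M3/2=139/86, d=(M4−M3)/(6·2)=-139/516, b=Δ3−h3·(2M3+M4)/6=-427/258
t_q=17/2 → seg 3, τ=3/2; S=-3+-427/258·τ+139/86·τ²+-139/516·τ³=-3791/1376

  seg 0: a=3 b=-547/258 c=0 d=289/1032
  seg 1: a=1 b=160/129 c=289/172 d=-671/1032
  seg 2: a=5 b=41/258 c=-191/86 d=55/129
  seg 3: a=-3 b=-427/258 c=139/86 d=-139/516
S(17/2) = -3791/1376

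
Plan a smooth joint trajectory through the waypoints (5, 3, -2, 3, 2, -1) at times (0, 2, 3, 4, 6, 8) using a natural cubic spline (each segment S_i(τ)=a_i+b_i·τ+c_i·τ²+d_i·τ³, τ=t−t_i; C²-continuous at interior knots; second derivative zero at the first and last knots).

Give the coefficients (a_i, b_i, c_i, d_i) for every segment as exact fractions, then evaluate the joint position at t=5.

Δ: Δ0=-1, Δ1=-5, Δ2=5, Δ3=-1/2, Δ4=-3/2
row 1: diag=6, rhs=-24; c'=1/6, d'=-4
row 2: denom=4−1·1/6=23/6; d'=(60−1·-4)/(23/6)=384/23
row 3: denom=6−1·6/23=132/23; d'=(-33−1·384/23)/(132/23)=-381/44
row 4: denom=8−2·23/66=241/33; d'=(-6−2·-381/44)/(241/33)=747/482
back: M4=747/482
back: M3=-381/44−23/66·747/482=-2217/241
back: M2=384/23−6/23·-2217/241=4602/241
back: M1=-4−1/6·4602/241=-1731/241
M: M0=0, M1=-1731/241, M2=4602/241, M3=-2217/241, M4=747/482, M5=0
seg 0: a=5, c=M0/2=0, d=(M1−M0)/(6·2)=-577/964, b=Δ0−h0·(2M0+M1)/6=336/241
seg 1: a=3, c=M1/2=-1731/482, d=(M2−M1)/(6·1)=2111/482, b=Δ1−h1·(2M1+M2)/6=-1395/241
seg 2: a=-2, c=M2/2=2301/241, d=(M3−M2)/(6·1)=-2273/482, b=Δ2−h2·(2M2+M3)/6=81/482
seg 3: a=3, c=M3/2=-2217/482, d=(M4−M3)/(6·2)=1727/1928, b=Δ3−h3·(2M3+M4)/6=1233/241
seg 4: a=2, c=M4/2=747/964, d=(M5−M4)/(6·2)=-249/1928, b=Δ4−h4·(2M4+M5)/6=-1221/482
t_q=5 → seg 3, τ=1; S=3+1233/241·τ+-2217/482·τ²+1727/1928·τ³=8507/1928

  seg 0: a=5 b=336/241 c=0 d=-577/964
  seg 1: a=3 b=-1395/241 c=-1731/482 d=2111/482
  seg 2: a=-2 b=81/482 c=2301/241 d=-2273/482
  seg 3: a=3 b=1233/241 c=-2217/482 d=1727/1928
  seg 4: a=2 b=-1221/482 c=747/964 d=-249/1928
S(5) = 8507/1928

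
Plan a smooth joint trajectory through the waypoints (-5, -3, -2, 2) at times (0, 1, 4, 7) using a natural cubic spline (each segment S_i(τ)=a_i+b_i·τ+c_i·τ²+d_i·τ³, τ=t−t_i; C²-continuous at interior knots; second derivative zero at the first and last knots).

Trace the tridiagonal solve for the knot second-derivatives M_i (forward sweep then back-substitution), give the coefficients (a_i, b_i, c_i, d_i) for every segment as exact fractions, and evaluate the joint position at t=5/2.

  seg 0: a=-5 b=197/87 c=0 d=-23/87
  seg 1: a=-3 b=128/87 c=-23/29 d=4/29
  seg 2: a=-2 b=38/87 c=13/29 d=-13/261
S(5/2) = -245/116

Δ: Δ0=2, Δ1=1/3, Δ2=4/3
row 1: diag=8, rhs=-10; c'=3/8, d'=-5/4
row 2: denom=12−3·3/8=87/8; d'=(6−3·-5/4)/(87/8)=26/29
back: M2=26/29
back: M1=-5/4−3/8·26/29=-46/29
M: M0=0, M1=-46/29, M2=26/29, M3=0
seg 0: a=-5, c=M0/2=0, d=(M1−M0)/(6·1)=-23/87, b=Δ0−h0·(2M0+M1)/6=197/87
seg 1: a=-3, c=M1/2=-23/29, d=(M2−M1)/(6·3)=4/29, b=Δ1−h1·(2M1+M2)/6=128/87
seg 2: a=-2, c=M2/2=13/29, d=(M3−M2)/(6·3)=-13/261, b=Δ2−h2·(2M2+M3)/6=38/87
t_q=5/2 → seg 1, τ=3/2; S=-3+128/87·τ+-23/29·τ²+4/29·τ³=-245/116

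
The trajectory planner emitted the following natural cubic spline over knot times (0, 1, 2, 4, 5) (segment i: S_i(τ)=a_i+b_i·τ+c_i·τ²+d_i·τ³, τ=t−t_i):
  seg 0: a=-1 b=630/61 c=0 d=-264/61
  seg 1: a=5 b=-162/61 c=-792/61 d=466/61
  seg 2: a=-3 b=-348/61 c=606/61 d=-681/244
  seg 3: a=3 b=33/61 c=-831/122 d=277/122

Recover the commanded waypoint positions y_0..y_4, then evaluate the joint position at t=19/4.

y_0=-1 y_1=5 y_2=-3 y_3=3 y_4=-1
S(19/4) = 4155/7808

y_0 = S_0(0) = a_0 = -1
y_1 = S_1(0) = a_1 = 5
y_2 = S_2(0) = a_2 = -3
y_3 = S_3(0) = a_3 = 3
y_4 = S_3(1) = -1
t_q=19/4 is in segment 3 (τ=3/4); S_3(τ)=4155/7808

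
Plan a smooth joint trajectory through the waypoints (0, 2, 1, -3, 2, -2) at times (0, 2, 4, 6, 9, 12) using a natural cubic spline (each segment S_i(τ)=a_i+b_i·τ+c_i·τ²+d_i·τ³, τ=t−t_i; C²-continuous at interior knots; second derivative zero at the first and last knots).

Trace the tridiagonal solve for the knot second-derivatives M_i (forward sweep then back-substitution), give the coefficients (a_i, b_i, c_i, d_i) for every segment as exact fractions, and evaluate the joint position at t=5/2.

Δ: Δ0=1, Δ1=-1/2, Δ2=-2, Δ3=5/3, Δ4=-4/3
row 1: diag=8, rhs=-9; c'=1/4, d'=-9/8
row 2: denom=8−2·1/4=15/2; d'=(-9−2·-9/8)/(15/2)=-9/10
row 3: denom=10−2·4/15=142/15; d'=(22−2·-9/10)/(142/15)=357/142
row 4: denom=12−3·45/142=1569/142; d'=(-18−3·357/142)/(1569/142)=-1209/523
back: M4=-1209/523
back: M3=357/142−45/142·-1209/523=1698/523
back: M2=-9/10−4/15·1698/523=-1847/1046
back: M1=-9/8−1/4·-1847/1046=-715/1046
M: M0=0, M1=-715/1046, M2=-1847/1046, M3=1698/523, M4=-1209/523, M5=0
seg 0: a=0, c=M0/2=0, d=(M1−M0)/(6·2)=-715/12552, b=Δ0−h0·(2M0+M1)/6=3853/3138
seg 1: a=2, c=M1/2=-715/2092, d=(M2−M1)/(6·2)=-283/3138, b=Δ1−h1·(2M1+M2)/6=854/1569
seg 2: a=1, c=M2/2=-1847/2092, d=(M3−M2)/(6·2)=5243/12552, b=Δ2−h2·(2M2+M3)/6=-2989/1569
seg 3: a=-3, c=M3/2=849/523, d=(M4−M3)/(6·3)=-323/1046, b=Δ3−h3·(2M3+M4)/6=-1331/3138
seg 4: a=2, c=M4/2=-1209/1046, d=(M5−M4)/(6·3)=403/3138, b=Δ4−h4·(2M4+M5)/6=1535/1569
t_q=5/2 → seg 1, τ=1/2; S=2+854/1569·τ+-715/2092·τ²+-283/3138·τ³=4551/2092

  seg 0: a=0 b=3853/3138 c=0 d=-715/12552
  seg 1: a=2 b=854/1569 c=-715/2092 d=-283/3138
  seg 2: a=1 b=-2989/1569 c=-1847/2092 d=5243/12552
  seg 3: a=-3 b=-1331/3138 c=849/523 d=-323/1046
  seg 4: a=2 b=1535/1569 c=-1209/1046 d=403/3138
S(5/2) = 4551/2092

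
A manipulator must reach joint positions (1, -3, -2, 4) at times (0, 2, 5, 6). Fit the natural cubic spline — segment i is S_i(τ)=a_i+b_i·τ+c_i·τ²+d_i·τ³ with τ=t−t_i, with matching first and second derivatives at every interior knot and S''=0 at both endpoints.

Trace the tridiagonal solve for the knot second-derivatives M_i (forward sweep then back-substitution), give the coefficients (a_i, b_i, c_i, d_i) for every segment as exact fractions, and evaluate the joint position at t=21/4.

Δ: Δ0=-2, Δ1=1/3, Δ2=6
row 1: diag=10, rhs=14; c'=3/10, d'=7/5
row 2: denom=8−3·3/10=71/10; d'=(34−3·7/5)/(71/10)=298/71
back: M2=298/71
back: M1=7/5−3/10·298/71=10/71
M: M0=0, M1=10/71, M2=298/71, M3=0
seg 0: a=1, c=M0/2=0, d=(M1−M0)/(6·2)=5/426, b=Δ0−h0·(2M0+M1)/6=-436/213
seg 1: a=-3, c=M1/2=5/71, d=(M2−M1)/(6·3)=16/71, b=Δ1−h1·(2M1+M2)/6=-406/213
seg 2: a=-2, c=M2/2=149/71, d=(M3−M2)/(6·1)=-149/213, b=Δ2−h2·(2M2+M3)/6=980/213
t_q=21/4 → seg 2, τ=1/4; S=-2+980/213·τ+149/71·τ²+-149/213·τ³=-3315/4544

  seg 0: a=1 b=-436/213 c=0 d=5/426
  seg 1: a=-3 b=-406/213 c=5/71 d=16/71
  seg 2: a=-2 b=980/213 c=149/71 d=-149/213
S(21/4) = -3315/4544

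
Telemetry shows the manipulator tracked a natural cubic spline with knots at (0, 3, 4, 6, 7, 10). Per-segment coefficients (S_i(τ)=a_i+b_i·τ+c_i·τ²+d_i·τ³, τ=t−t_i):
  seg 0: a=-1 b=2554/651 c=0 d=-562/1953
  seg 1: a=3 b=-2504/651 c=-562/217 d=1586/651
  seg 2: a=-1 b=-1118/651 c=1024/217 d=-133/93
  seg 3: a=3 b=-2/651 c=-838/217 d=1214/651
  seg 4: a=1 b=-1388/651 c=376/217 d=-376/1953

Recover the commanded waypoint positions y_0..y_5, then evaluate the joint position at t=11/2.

y_0 = S_0(0) = a_0 = -1
y_1 = S_1(0) = a_1 = 3
y_2 = S_2(0) = a_2 = -1
y_3 = S_3(0) = a_3 = 3
y_4 = S_4(0) = a_4 = 1
y_5 = S_4(3) = 5
t_q=11/2 is in segment 2 (τ=3/2); S_2(τ)=3845/1736

y_0=-1 y_1=3 y_2=-1 y_3=3 y_4=1 y_5=5
S(11/2) = 3845/1736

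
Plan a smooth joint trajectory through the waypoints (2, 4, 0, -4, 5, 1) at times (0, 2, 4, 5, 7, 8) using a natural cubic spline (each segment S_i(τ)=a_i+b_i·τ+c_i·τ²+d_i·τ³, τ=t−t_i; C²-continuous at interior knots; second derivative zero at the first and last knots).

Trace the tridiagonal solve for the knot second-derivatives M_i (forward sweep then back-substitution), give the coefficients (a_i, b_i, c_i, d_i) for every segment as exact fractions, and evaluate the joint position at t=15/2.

  seg 0: a=2 b=487/340 c=0 d=-147/1360
  seg 1: a=4 b=23/170 c=-441/680 d=-57/272
  seg 2: a=0 b=-1691/340 c=-162/85 d=979/340
  seg 3: a=-4 b=-5/34 c=2289/340 d=-1499/680
  seg 4: a=5 b=28/85 c=-552/85 d=184/85
S(15/2) = 324/85

Δ: Δ0=1, Δ1=-2, Δ2=-4, Δ3=9/2, Δ4=-4
row 1: diag=8, rhs=-18; c'=1/4, d'=-9/4
row 2: denom=6−2·1/4=11/2; d'=(-12−2·-9/4)/(11/2)=-15/11
row 3: denom=6−1·2/11=64/11; d'=(51−1·-15/11)/(64/11)=9
row 4: denom=6−2·11/32=85/16; d'=(-51−2·9)/(85/16)=-1104/85
back: M4=-1104/85
back: M3=9−11/32·-1104/85=2289/170
back: M2=-15/11−2/11·2289/170=-324/85
back: M1=-9/4−1/4·-324/85=-441/340
M: M0=0, M1=-441/340, M2=-324/85, M3=2289/170, M4=-1104/85, M5=0
seg 0: a=2, c=M0/2=0, d=(M1−M0)/(6·2)=-147/1360, b=Δ0−h0·(2M0+M1)/6=487/340
seg 1: a=4, c=M1/2=-441/680, d=(M2−M1)/(6·2)=-57/272, b=Δ1−h1·(2M1+M2)/6=23/170
seg 2: a=0, c=M2/2=-162/85, d=(M3−M2)/(6·1)=979/340, b=Δ2−h2·(2M2+M3)/6=-1691/340
seg 3: a=-4, c=M3/2=2289/340, d=(M4−M3)/(6·2)=-1499/680, b=Δ3−h3·(2M3+M4)/6=-5/34
seg 4: a=5, c=M4/2=-552/85, d=(M5−M4)/(6·1)=184/85, b=Δ4−h4·(2M4+M5)/6=28/85
t_q=15/2 → seg 4, τ=1/2; S=5+28/85·τ+-552/85·τ²+184/85·τ³=324/85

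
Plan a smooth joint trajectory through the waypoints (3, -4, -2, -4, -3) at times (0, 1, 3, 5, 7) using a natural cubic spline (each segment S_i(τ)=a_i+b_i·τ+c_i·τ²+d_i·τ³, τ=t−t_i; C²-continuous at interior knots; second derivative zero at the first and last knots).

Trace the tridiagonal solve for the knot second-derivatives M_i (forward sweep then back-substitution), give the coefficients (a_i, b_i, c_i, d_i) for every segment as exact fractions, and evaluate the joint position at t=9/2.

  seg 0: a=3 b=-1407/164 c=0 d=259/164
  seg 1: a=-4 b=-315/82 c=777/164 d=-95/82
  seg 2: a=-2 b=99/82 c=-363/164 d=91/164
  seg 3: a=-4 b=-81/82 c=183/164 d=-61/328
S(9/2) = -4325/1312

Δ: Δ0=-7, Δ1=1, Δ2=-1, Δ3=1/2
row 1: diag=6, rhs=48; c'=1/3, d'=8
row 2: denom=8−2·1/3=22/3; d'=(-12−2·8)/(22/3)=-42/11
row 3: denom=8−2·3/11=82/11; d'=(9−2·-42/11)/(82/11)=183/82
back: M3=183/82
back: M2=-42/11−3/11·183/82=-363/82
back: M1=8−1/3·-363/82=777/82
M: M0=0, M1=777/82, M2=-363/82, M3=183/82, M4=0
seg 0: a=3, c=M0/2=0, d=(M1−M0)/(6·1)=259/164, b=Δ0−h0·(2M0+M1)/6=-1407/164
seg 1: a=-4, c=M1/2=777/164, d=(M2−M1)/(6·2)=-95/82, b=Δ1−h1·(2M1+M2)/6=-315/82
seg 2: a=-2, c=M2/2=-363/164, d=(M3−M2)/(6·2)=91/164, b=Δ2−h2·(2M2+M3)/6=99/82
seg 3: a=-4, c=M3/2=183/164, d=(M4−M3)/(6·2)=-61/328, b=Δ3−h3·(2M3+M4)/6=-81/82
t_q=9/2 → seg 2, τ=3/2; S=-2+99/82·τ+-363/164·τ²+91/164·τ³=-4325/1312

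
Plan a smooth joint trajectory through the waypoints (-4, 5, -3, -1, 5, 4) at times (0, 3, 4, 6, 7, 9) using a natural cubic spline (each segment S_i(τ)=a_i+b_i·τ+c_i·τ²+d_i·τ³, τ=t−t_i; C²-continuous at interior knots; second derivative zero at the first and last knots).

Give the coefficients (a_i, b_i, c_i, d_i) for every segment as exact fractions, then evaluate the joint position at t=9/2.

Δ: Δ0=3, Δ1=-8, Δ2=1, Δ3=6, Δ4=-1/2
row 1: diag=8, rhs=-66; c'=1/8, d'=-33/4
row 2: denom=6−1·1/8=47/8; d'=(54−1·-33/4)/(47/8)=498/47
row 3: denom=6−2·16/47=250/47; d'=(30−2·498/47)/(250/47)=207/125
row 4: denom=6−1·47/250=1453/250; d'=(-39−1·207/125)/(1453/250)=-10164/1453
back: M4=-10164/1453
back: M3=207/125−47/250·-10164/1453=4317/1453
back: M2=498/47−16/47·4317/1453=13926/1453
back: M1=-33/4−1/8·13926/1453=-13728/1453
M: M0=0, M1=-13728/1453, M2=13926/1453, M3=4317/1453, M4=-10164/1453, M5=0
seg 0: a=-4, c=M0/2=0, d=(M1−M0)/(6·3)=-2288/4359, b=Δ0−h0·(2M0+M1)/6=11223/1453
seg 1: a=5, c=M1/2=-6864/1453, d=(M2−M1)/(6·1)=4609/1453, b=Δ1−h1·(2M1+M2)/6=-9369/1453
seg 2: a=-3, c=M2/2=6963/1453, d=(M3−M2)/(6·2)=-3203/5812, b=Δ2−h2·(2M2+M3)/6=-9270/1453
seg 3: a=-1, c=M3/2=4317/2906, d=(M4−M3)/(6·1)=-4827/2906, b=Δ3−h3·(2M3+M4)/6=8973/1453
seg 4: a=5, c=M4/2=-5082/1453, d=(M5−M4)/(6·2)=847/1453, b=Δ4−h4·(2M4+M5)/6=12099/2906
t_q=9/2 → seg 2, τ=1/2; S=-3+-9270/1453·τ+6963/1453·τ²+-3203/5812·τ³=-235307/46496

  seg 0: a=-4 b=11223/1453 c=0 d=-2288/4359
  seg 1: a=5 b=-9369/1453 c=-6864/1453 d=4609/1453
  seg 2: a=-3 b=-9270/1453 c=6963/1453 d=-3203/5812
  seg 3: a=-1 b=8973/1453 c=4317/2906 d=-4827/2906
  seg 4: a=5 b=12099/2906 c=-5082/1453 d=847/1453
S(9/2) = -235307/46496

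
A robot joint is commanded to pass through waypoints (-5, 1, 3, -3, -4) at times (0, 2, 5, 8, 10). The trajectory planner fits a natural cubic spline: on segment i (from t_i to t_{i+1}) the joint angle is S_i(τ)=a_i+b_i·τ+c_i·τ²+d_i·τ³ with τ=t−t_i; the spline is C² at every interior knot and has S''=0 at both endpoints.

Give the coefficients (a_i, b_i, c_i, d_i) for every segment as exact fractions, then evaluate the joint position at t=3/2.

  seg 0: a=-5 b=3391/1020 c=0 d=-331/4080
  seg 1: a=1 b=1199/510 c=-331/680 d=-457/18360
  seg 2: a=3 b=-149/120 c=-145/204 d=2803/18360
  seg 3: a=-3 b=-353/255 c=451/680 d=-451/4080
S(3/2) = -3123/10880

Δ: Δ0=3, Δ1=2/3, Δ2=-2, Δ3=-1/2
row 1: diag=10, rhs=-14; c'=3/10, d'=-7/5
row 2: denom=12−3·3/10=111/10; d'=(-16−3·-7/5)/(111/10)=-118/111
row 3: denom=10−3·10/37=340/37; d'=(9−3·-118/111)/(340/37)=451/340
back: M3=451/340
back: M2=-118/111−10/37·451/340=-145/102
back: M1=-7/5−3/10·-145/102=-331/340
M: M0=0, M1=-331/340, M2=-145/102, M3=451/340, M4=0
seg 0: a=-5, c=M0/2=0, d=(M1−M0)/(6·2)=-331/4080, b=Δ0−h0·(2M0+M1)/6=3391/1020
seg 1: a=1, c=M1/2=-331/680, d=(M2−M1)/(6·3)=-457/18360, b=Δ1−h1·(2M1+M2)/6=1199/510
seg 2: a=3, c=M2/2=-145/204, d=(M3−M2)/(6·3)=2803/18360, b=Δ2−h2·(2M2+M3)/6=-149/120
seg 3: a=-3, c=M3/2=451/680, d=(M4−M3)/(6·2)=-451/4080, b=Δ3−h3·(2M3+M4)/6=-353/255
t_q=3/2 → seg 0, τ=3/2; S=-5+3391/1020·τ+0·τ²+-331/4080·τ³=-3123/10880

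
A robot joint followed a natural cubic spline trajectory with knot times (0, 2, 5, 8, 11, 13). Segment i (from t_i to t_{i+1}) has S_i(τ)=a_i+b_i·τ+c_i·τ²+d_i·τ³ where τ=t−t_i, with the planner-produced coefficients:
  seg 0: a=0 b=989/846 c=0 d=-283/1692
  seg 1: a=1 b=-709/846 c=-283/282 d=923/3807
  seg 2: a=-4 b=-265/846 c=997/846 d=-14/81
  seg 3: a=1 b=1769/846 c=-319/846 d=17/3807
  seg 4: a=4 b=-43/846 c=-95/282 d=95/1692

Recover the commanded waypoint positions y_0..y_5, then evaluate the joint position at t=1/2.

y_0 = S_0(0) = a_0 = 0
y_1 = S_1(0) = a_1 = 1
y_2 = S_2(0) = a_2 = -4
y_3 = S_3(0) = a_3 = 1
y_4 = S_4(0) = a_4 = 4
y_5 = S_4(2) = 3
t_q=1/2 is in segment 0 (τ=1/2); S_0(τ)=2543/4512

y_0=0 y_1=1 y_2=-4 y_3=1 y_4=4 y_5=3
S(1/2) = 2543/4512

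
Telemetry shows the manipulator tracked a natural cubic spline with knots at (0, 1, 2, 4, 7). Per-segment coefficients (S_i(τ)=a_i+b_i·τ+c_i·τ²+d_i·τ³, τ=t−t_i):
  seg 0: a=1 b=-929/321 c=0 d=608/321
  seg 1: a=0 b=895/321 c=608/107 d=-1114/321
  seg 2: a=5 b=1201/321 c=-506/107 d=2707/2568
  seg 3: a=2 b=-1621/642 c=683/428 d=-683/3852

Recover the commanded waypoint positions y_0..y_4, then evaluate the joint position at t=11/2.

y_0=1 y_1=0 y_2=5 y_3=2 y_4=4
S(11/2) = 4125/3424

y_0 = S_0(0) = a_0 = 1
y_1 = S_1(0) = a_1 = 0
y_2 = S_2(0) = a_2 = 5
y_3 = S_3(0) = a_3 = 2
y_4 = S_3(3) = 4
t_q=11/2 is in segment 3 (τ=3/2); S_3(τ)=4125/3424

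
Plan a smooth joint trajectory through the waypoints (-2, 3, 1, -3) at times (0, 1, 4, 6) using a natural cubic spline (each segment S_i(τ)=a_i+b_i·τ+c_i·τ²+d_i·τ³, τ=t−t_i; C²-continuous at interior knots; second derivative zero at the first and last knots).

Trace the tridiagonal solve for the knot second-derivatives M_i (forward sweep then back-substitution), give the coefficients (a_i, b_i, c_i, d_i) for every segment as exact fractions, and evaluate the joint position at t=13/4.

  seg 0: a=-2 b=1223/213 c=0 d=-158/213
  seg 1: a=3 b=749/213 c=-158/71 d=59/213
  seg 2: a=1 b=-502/213 c=19/71 d=-19/426
S(13/4) = 12729/4544

Δ: Δ0=5, Δ1=-2/3, Δ2=-2
row 1: diag=8, rhs=-34; c'=3/8, d'=-17/4
row 2: denom=10−3·3/8=71/8; d'=(-8−3·-17/4)/(71/8)=38/71
back: M2=38/71
back: M1=-17/4−3/8·38/71=-316/71
M: M0=0, M1=-316/71, M2=38/71, M3=0
seg 0: a=-2, c=M0/2=0, d=(M1−M0)/(6·1)=-158/213, b=Δ0−h0·(2M0+M1)/6=1223/213
seg 1: a=3, c=M1/2=-158/71, d=(M2−M1)/(6·3)=59/213, b=Δ1−h1·(2M1+M2)/6=749/213
seg 2: a=1, c=M2/2=19/71, d=(M3−M2)/(6·2)=-19/426, b=Δ2−h2·(2M2+M3)/6=-502/213
t_q=13/4 → seg 1, τ=9/4; S=3+749/213·τ+-158/71·τ²+59/213·τ³=12729/4544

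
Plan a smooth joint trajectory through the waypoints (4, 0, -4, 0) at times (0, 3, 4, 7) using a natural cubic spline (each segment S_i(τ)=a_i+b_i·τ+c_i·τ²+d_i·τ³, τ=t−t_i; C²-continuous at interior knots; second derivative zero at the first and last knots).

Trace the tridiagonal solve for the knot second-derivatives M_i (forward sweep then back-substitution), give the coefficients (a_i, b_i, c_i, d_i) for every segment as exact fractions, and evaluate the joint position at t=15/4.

Δ: Δ0=-4/3, Δ1=-4, Δ2=4/3
row 1: diag=8, rhs=-16; c'=1/8, d'=-2
row 2: denom=8−1·1/8=63/8; d'=(32−1·-2)/(63/8)=272/63
back: M2=272/63
back: M1=-2−1/8·272/63=-160/63
M: M0=0, M1=-160/63, M2=272/63, M3=0
seg 0: a=4, c=M0/2=0, d=(M1−M0)/(6·3)=-80/567, b=Δ0−h0·(2M0+M1)/6=-4/63
seg 1: a=0, c=M1/2=-80/63, d=(M2−M1)/(6·1)=8/7, b=Δ1−h1·(2M1+M2)/6=-244/63
seg 2: a=-4, c=M2/2=136/63, d=(M3−M2)/(6·3)=-136/567, b=Δ2−h2·(2M2+M3)/6=-188/63
t_q=15/4 → seg 1, τ=3/4; S=0+-244/63·τ+-80/63·τ²+8/7·τ³=-527/168

  seg 0: a=4 b=-4/63 c=0 d=-80/567
  seg 1: a=0 b=-244/63 c=-80/63 d=8/7
  seg 2: a=-4 b=-188/63 c=136/63 d=-136/567
S(15/4) = -527/168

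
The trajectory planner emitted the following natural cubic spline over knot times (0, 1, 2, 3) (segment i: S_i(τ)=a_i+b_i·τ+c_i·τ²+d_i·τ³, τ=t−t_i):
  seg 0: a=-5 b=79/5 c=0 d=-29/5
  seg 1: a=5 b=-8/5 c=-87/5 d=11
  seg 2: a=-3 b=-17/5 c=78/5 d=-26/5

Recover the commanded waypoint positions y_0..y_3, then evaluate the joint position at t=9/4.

y_0 = S_0(0) = a_0 = -5
y_1 = S_1(0) = a_1 = 5
y_2 = S_2(0) = a_2 = -3
y_3 = S_2(1) = 4
t_q=9/4 is in segment 2 (τ=1/4); S_2(τ)=-473/160

y_0=-5 y_1=5 y_2=-3 y_3=4
S(9/4) = -473/160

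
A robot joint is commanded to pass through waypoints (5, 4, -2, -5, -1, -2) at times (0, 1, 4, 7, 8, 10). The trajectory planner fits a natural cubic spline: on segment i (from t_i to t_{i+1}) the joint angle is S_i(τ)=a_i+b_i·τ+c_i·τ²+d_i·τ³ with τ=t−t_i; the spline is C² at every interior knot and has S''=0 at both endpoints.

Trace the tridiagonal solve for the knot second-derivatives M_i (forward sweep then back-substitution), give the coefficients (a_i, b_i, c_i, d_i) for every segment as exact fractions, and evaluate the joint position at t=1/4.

Δ: Δ0=-1, Δ1=-2, Δ2=-1, Δ3=4, Δ4=-1/2
row 1: diag=8, rhs=-6; c'=3/8, d'=-3/4
row 2: denom=12−3·3/8=87/8; d'=(6−3·-3/4)/(87/8)=22/29
row 3: denom=8−3·8/29=208/29; d'=(30−3·22/29)/(208/29)=201/52
row 4: denom=6−1·29/208=1219/208; d'=(-27−1·201/52)/(1219/208)=-6420/1219
back: M4=-6420/1219
back: M3=201/52−29/208·-6420/1219=5607/1219
back: M2=22/29−8/29·5607/1219=-622/1219
back: M1=-3/4−3/8·-622/1219=-681/1219
M: M0=0, M1=-681/1219, M2=-622/1219, M3=5607/1219, M4=-6420/1219, M5=0
seg 0: a=5, c=M0/2=0, d=(M1−M0)/(6·1)=-227/2438, b=Δ0−h0·(2M0+M1)/6=-2211/2438
seg 1: a=4, c=M1/2=-681/2438, d=(M2−M1)/(6·3)=59/21942, b=Δ1−h1·(2M1+M2)/6=-1446/1219
seg 2: a=-2, c=M2/2=-311/1219, d=(M3−M2)/(6·3)=6229/21942, b=Δ2−h2·(2M2+M3)/6=-6801/2438
seg 3: a=-5, c=M3/2=5607/2438, d=(M4−M3)/(6·1)=-4009/2438, b=Δ3−h3·(2M3+M4)/6=4077/1219
seg 4: a=-1, c=M4/2=-3210/1219, d=(M5−M4)/(6·2)=535/1219, b=Δ4−h4·(2M4+M5)/6=7341/2438
t_q=1/4 → seg 0, τ=1/4; S=5+-2211/2438·τ+0·τ²+-227/2438·τ³=744557/156032

  seg 0: a=5 b=-2211/2438 c=0 d=-227/2438
  seg 1: a=4 b=-1446/1219 c=-681/2438 d=59/21942
  seg 2: a=-2 b=-6801/2438 c=-311/1219 d=6229/21942
  seg 3: a=-5 b=4077/1219 c=5607/2438 d=-4009/2438
  seg 4: a=-1 b=7341/2438 c=-3210/1219 d=535/1219
S(1/4) = 744557/156032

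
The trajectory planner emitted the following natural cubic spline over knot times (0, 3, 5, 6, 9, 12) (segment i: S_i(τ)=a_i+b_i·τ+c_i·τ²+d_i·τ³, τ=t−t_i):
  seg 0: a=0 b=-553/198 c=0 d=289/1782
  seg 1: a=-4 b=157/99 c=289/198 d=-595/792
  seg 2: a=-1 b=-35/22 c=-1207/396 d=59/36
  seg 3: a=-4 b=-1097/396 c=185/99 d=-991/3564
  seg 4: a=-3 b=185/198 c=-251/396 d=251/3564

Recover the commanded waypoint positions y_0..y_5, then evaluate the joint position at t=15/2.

y_0=0 y_1=-4 y_2=-1 y_3=-4 y_4=-3 y_5=-4
S(15/2) = -1721/352

y_0 = S_0(0) = a_0 = 0
y_1 = S_1(0) = a_1 = -4
y_2 = S_2(0) = a_2 = -1
y_3 = S_3(0) = a_3 = -4
y_4 = S_4(0) = a_4 = -3
y_5 = S_4(3) = -4
t_q=15/2 is in segment 3 (τ=3/2); S_3(τ)=-1721/352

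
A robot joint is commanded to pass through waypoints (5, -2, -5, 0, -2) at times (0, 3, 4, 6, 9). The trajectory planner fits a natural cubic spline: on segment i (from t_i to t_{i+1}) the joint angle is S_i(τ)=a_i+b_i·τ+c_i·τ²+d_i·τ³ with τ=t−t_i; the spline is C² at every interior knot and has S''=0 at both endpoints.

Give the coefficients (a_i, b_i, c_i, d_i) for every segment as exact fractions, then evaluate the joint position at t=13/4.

Δ: Δ0=-7/3, Δ1=-3, Δ2=5/2, Δ3=-2/3
row 1: diag=8, rhs=-4; c'=1/8, d'=-1/2
row 2: denom=6−1·1/8=47/8; d'=(33−1·-1/2)/(47/8)=268/47
row 3: denom=10−2·16/47=438/47; d'=(-19−2·268/47)/(438/47)=-1429/438
back: M3=-1429/438
back: M2=268/47−16/47·-1429/438=1492/219
back: M1=-1/2−1/8·1492/219=-296/219
M: M0=0, M1=-296/219, M2=1492/219, M3=-1429/438, M4=0
seg 0: a=5, c=M0/2=0, d=(M1−M0)/(6·3)=-148/1971, b=Δ0−h0·(2M0+M1)/6=-121/73
seg 1: a=-2, c=M1/2=-148/219, d=(M2−M1)/(6·1)=298/219, b=Δ1−h1·(2M1+M2)/6=-269/73
seg 2: a=-5, c=M2/2=746/219, d=(M3−M2)/(6·2)=-1471/1752, b=Δ2−h2·(2M2+M3)/6=-209/219
seg 3: a=0, c=M3/2=-1429/876, d=(M4−M3)/(6·3)=1429/7884, b=Δ3−h3·(2M3+M4)/6=379/146
t_q=13/4 → seg 1, τ=1/4; S=-2+-269/73·τ+-148/219·τ²+298/219·τ³=-6873/2336

  seg 0: a=5 b=-121/73 c=0 d=-148/1971
  seg 1: a=-2 b=-269/73 c=-148/219 d=298/219
  seg 2: a=-5 b=-209/219 c=746/219 d=-1471/1752
  seg 3: a=0 b=379/146 c=-1429/876 d=1429/7884
S(13/4) = -6873/2336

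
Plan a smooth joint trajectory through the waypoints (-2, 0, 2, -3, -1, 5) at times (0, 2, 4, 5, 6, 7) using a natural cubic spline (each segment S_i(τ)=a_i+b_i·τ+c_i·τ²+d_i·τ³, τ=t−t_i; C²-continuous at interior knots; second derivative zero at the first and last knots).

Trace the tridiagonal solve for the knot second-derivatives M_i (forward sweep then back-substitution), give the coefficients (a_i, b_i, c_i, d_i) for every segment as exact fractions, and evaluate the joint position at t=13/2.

  seg 0: a=-2 b=43/157 c=0 d=57/314
  seg 1: a=0 b=385/157 c=171/157 d=-285/314
  seg 2: a=2 b=-641/157 c=-684/157 d=540/157
  seg 3: a=-3 b=-389/157 c=936/157 d=-233/157
  seg 4: a=-1 b=784/157 c=237/157 d=-79/157
S(13/2) = 2275/1256

Δ: Δ0=1, Δ1=1, Δ2=-5, Δ3=2, Δ4=6
row 1: diag=8, rhs=0; c'=1/4, d'=0
row 2: denom=6−2·1/4=11/2; d'=(-36−2·0)/(11/2)=-72/11
row 3: denom=4−1·2/11=42/11; d'=(42−1·-72/11)/(42/11)=89/7
row 4: denom=4−1·11/42=157/42; d'=(24−1·89/7)/(157/42)=474/157
back: M4=474/157
back: M3=89/7−11/42·474/157=1872/157
back: M2=-72/11−2/11·1872/157=-1368/157
back: M1=0−1/4·-1368/157=342/157
M: M0=0, M1=342/157, M2=-1368/157, M3=1872/157, M4=474/157, M5=0
seg 0: a=-2, c=M0/2=0, d=(M1−M0)/(6·2)=57/314, b=Δ0−h0·(2M0+M1)/6=43/157
seg 1: a=0, c=M1/2=171/157, d=(M2−M1)/(6·2)=-285/314, b=Δ1−h1·(2M1+M2)/6=385/157
seg 2: a=2, c=M2/2=-684/157, d=(M3−M2)/(6·1)=540/157, b=Δ2−h2·(2M2+M3)/6=-641/157
seg 3: a=-3, c=M3/2=936/157, d=(M4−M3)/(6·1)=-233/157, b=Δ3−h3·(2M3+M4)/6=-389/157
seg 4: a=-1, c=M4/2=237/157, d=(M5−M4)/(6·1)=-79/157, b=Δ4−h4·(2M4+M5)/6=784/157
t_q=13/2 → seg 4, τ=1/2; S=-1+784/157·τ+237/157·τ²+-79/157·τ³=2275/1256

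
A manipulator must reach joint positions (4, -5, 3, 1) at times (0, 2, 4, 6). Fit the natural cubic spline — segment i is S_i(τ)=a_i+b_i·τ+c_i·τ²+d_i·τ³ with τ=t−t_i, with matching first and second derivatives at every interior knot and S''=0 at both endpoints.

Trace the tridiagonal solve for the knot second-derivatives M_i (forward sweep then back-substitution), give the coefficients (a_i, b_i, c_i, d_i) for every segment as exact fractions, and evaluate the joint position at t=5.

  seg 0: a=4 b=-71/10 c=0 d=13/20
  seg 1: a=-5 b=7/10 c=39/10 d=-9/8
  seg 2: a=3 b=14/5 c=-57/20 d=19/40
S(5) = 137/40

Δ: Δ0=-9/2, Δ1=4, Δ2=-1
row 1: diag=8, rhs=51; c'=1/4, d'=51/8
row 2: denom=8−2·1/4=15/2; d'=(-30−2·51/8)/(15/2)=-57/10
back: M2=-57/10
back: M1=51/8−1/4·-57/10=39/5
M: M0=0, M1=39/5, M2=-57/10, M3=0
seg 0: a=4, c=M0/2=0, d=(M1−M0)/(6·2)=13/20, b=Δ0−h0·(2M0+M1)/6=-71/10
seg 1: a=-5, c=M1/2=39/10, d=(M2−M1)/(6·2)=-9/8, b=Δ1−h1·(2M1+M2)/6=7/10
seg 2: a=3, c=M2/2=-57/20, d=(M3−M2)/(6·2)=19/40, b=Δ2−h2·(2M2+M3)/6=14/5
t_q=5 → seg 2, τ=1; S=3+14/5·τ+-57/20·τ²+19/40·τ³=137/40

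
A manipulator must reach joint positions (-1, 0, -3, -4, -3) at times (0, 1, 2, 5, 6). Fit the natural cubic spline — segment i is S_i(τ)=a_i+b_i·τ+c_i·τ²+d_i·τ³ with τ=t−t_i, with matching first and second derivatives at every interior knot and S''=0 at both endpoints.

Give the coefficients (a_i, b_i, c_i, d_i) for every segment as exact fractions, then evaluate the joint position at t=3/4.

Δ: Δ0=1, Δ1=-3, Δ2=-1/3, Δ3=1
row 1: diag=4, rhs=-24; c'=1/4, d'=-6
row 2: denom=8−1·1/4=31/4; d'=(16−1·-6)/(31/4)=88/31
row 3: denom=8−3·12/31=212/31; d'=(8−3·88/31)/(212/31)=-4/53
back: M3=-4/53
back: M2=88/31−12/31·-4/53=152/53
back: M1=-6−1/4·152/53=-356/53
M: M0=0, M1=-356/53, M2=152/53, M3=-4/53, M4=0
seg 0: a=-1, c=M0/2=0, d=(M1−M0)/(6·1)=-178/159, b=Δ0−h0·(2M0+M1)/6=337/159
seg 1: a=0, c=M1/2=-178/53, d=(M2−M1)/(6·1)=254/159, b=Δ1−h1·(2M1+M2)/6=-197/159
seg 2: a=-3, c=M2/2=76/53, d=(M3−M2)/(6·3)=-26/159, b=Δ2−h2·(2M2+M3)/6=-503/159
seg 3: a=-4, c=M3/2=-2/53, d=(M4−M3)/(6·1)=2/159, b=Δ3−h3·(2M3+M4)/6=163/159
t_q=3/4 → seg 0, τ=3/4; S=-1+337/159·τ+0·τ²+-178/159·τ³=199/1696

  seg 0: a=-1 b=337/159 c=0 d=-178/159
  seg 1: a=0 b=-197/159 c=-178/53 d=254/159
  seg 2: a=-3 b=-503/159 c=76/53 d=-26/159
  seg 3: a=-4 b=163/159 c=-2/53 d=2/159
S(3/4) = 199/1696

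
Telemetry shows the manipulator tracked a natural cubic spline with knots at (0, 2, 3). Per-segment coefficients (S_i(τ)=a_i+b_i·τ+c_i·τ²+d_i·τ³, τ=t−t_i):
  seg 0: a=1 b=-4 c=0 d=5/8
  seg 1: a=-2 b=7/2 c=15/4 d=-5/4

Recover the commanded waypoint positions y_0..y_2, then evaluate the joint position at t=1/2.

y_0=1 y_1=-2 y_2=4
S(1/2) = -59/64

y_0 = S_0(0) = a_0 = 1
y_1 = S_1(0) = a_1 = -2
y_2 = S_1(1) = 4
t_q=1/2 is in segment 0 (τ=1/2); S_0(τ)=-59/64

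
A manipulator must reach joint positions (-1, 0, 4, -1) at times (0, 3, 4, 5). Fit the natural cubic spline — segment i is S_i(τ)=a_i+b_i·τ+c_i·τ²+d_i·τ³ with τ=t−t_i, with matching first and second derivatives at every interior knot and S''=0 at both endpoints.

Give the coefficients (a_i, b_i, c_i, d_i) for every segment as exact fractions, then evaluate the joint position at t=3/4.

Δ: Δ0=1/3, Δ1=4, Δ2=-5
row 1: diag=8, rhs=22; c'=1/8, d'=11/4
row 2: denom=4−1·1/8=31/8; d'=(-54−1·11/4)/(31/8)=-454/31
back: M2=-454/31
back: M1=11/4−1/8·-454/31=142/31
M: M0=0, M1=142/31, M2=-454/31, M3=0
seg 0: a=-1, c=M0/2=0, d=(M1−M0)/(6·3)=71/279, b=Δ0−h0·(2M0+M1)/6=-182/93
seg 1: a=0, c=M1/2=71/31, d=(M2−M1)/(6·1)=-298/93, b=Δ1−h1·(2M1+M2)/6=457/93
seg 2: a=4, c=M2/2=-227/31, d=(M3−M2)/(6·1)=227/93, b=Δ2−h2·(2M2+M3)/6=-11/93
t_q=3/4 → seg 0, τ=3/4; S=-1+-182/93·τ+0·τ²+71/279·τ³=-4683/1984

  seg 0: a=-1 b=-182/93 c=0 d=71/279
  seg 1: a=0 b=457/93 c=71/31 d=-298/93
  seg 2: a=4 b=-11/93 c=-227/31 d=227/93
S(3/4) = -4683/1984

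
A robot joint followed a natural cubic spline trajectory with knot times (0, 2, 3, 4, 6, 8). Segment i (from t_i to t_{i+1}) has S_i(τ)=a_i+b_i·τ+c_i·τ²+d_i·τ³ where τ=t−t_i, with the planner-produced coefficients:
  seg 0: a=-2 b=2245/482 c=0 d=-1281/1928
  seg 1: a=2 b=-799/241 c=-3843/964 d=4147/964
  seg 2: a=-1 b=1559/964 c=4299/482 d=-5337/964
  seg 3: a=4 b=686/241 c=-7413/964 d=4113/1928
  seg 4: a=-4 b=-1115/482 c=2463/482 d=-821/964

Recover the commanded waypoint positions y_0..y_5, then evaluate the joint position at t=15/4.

y_0 = S_0(0) = a_0 = -2
y_1 = S_1(0) = a_1 = 2
y_2 = S_2(0) = a_2 = -1
y_3 = S_3(0) = a_3 = 4
y_4 = S_4(0) = a_4 = -4
y_5 = S_4(2) = 5
t_q=15/4 is in segment 2 (τ=3/4); S_2(τ)=178565/61696

y_0=-2 y_1=2 y_2=-1 y_3=4 y_4=-4 y_5=5
S(15/4) = 178565/61696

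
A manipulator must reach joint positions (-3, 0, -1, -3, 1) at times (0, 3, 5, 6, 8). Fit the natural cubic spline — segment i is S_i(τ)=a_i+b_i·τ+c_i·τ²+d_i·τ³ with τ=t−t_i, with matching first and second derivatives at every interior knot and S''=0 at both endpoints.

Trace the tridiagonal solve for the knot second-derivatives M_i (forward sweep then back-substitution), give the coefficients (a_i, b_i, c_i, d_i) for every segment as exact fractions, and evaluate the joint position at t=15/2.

  seg 0: a=-3 b=811/652 c=0 d=-53/1956
  seg 1: a=0 b=167/326 c=-159/652 d=-171/1304
  seg 2: a=-1 b=-332/163 c=-168/163 d=174/163
  seg 3: a=-3 b=-146/163 c=354/163 d=-59/163
S(15/2) = -885/1304

Δ: Δ0=1, Δ1=-1/2, Δ2=-2, Δ3=2
row 1: diag=10, rhs=-9; c'=1/5, d'=-9/10
row 2: denom=6−2·1/5=28/5; d'=(-9−2·-9/10)/(28/5)=-9/7
row 3: denom=6−1·5/28=163/28; d'=(24−1·-9/7)/(163/28)=708/163
back: M3=708/163
back: M2=-9/7−5/28·708/163=-336/163
back: M1=-9/10−1/5·-336/163=-159/326
M: M0=0, M1=-159/326, M2=-336/163, M3=708/163, M4=0
seg 0: a=-3, c=M0/2=0, d=(M1−M0)/(6·3)=-53/1956, b=Δ0−h0·(2M0+M1)/6=811/652
seg 1: a=0, c=M1/2=-159/652, d=(M2−M1)/(6·2)=-171/1304, b=Δ1−h1·(2M1+M2)/6=167/326
seg 2: a=-1, c=M2/2=-168/163, d=(M3−M2)/(6·1)=174/163, b=Δ2−h2·(2M2+M3)/6=-332/163
seg 3: a=-3, c=M3/2=354/163, d=(M4−M3)/(6·2)=-59/163, b=Δ3−h3·(2M3+M4)/6=-146/163
t_q=15/2 → seg 3, τ=3/2; S=-3+-146/163·τ+354/163·τ²+-59/163·τ³=-885/1304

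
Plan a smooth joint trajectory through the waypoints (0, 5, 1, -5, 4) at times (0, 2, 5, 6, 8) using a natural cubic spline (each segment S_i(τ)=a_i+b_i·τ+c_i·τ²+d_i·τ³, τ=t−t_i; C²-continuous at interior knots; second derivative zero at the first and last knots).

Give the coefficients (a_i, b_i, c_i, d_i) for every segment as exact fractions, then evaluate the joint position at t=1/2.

  seg 0: a=0 b=877/312 c=0 d=-97/1248
  seg 1: a=5 b=293/156 c=-97/208 d=-29/144
  seg 2: a=1 b=-3967/624 c=-237/104 d=1645/624
  seg 3: a=-5 b=-469/156 c=1171/208 d=-1171/1248
S(1/2) = 4645/3328

Δ: Δ0=5/2, Δ1=-4/3, Δ2=-6, Δ3=9/2
row 1: diag=10, rhs=-23; c'=3/10, d'=-23/10
row 2: denom=8−3·3/10=71/10; d'=(-28−3·-23/10)/(71/10)=-211/71
row 3: denom=6−1·10/71=416/71; d'=(63−1·-211/71)/(416/71)=1171/104
back: M3=1171/104
back: M2=-211/71−10/71·1171/104=-237/52
back: M1=-23/10−3/10·-237/52=-97/104
M: M0=0, M1=-97/104, M2=-237/52, M3=1171/104, M4=0
seg 0: a=0, c=M0/2=0, d=(M1−M0)/(6·2)=-97/1248, b=Δ0−h0·(2M0+M1)/6=877/312
seg 1: a=5, c=M1/2=-97/208, d=(M2−M1)/(6·3)=-29/144, b=Δ1−h1·(2M1+M2)/6=293/156
seg 2: a=1, c=M2/2=-237/104, d=(M3−M2)/(6·1)=1645/624, b=Δ2−h2·(2M2+M3)/6=-3967/624
seg 3: a=-5, c=M3/2=1171/208, d=(M4−M3)/(6·2)=-1171/1248, b=Δ3−h3·(2M3+M4)/6=-469/156
t_q=1/2 → seg 0, τ=1/2; S=0+877/312·τ+0·τ²+-97/1248·τ³=4645/3328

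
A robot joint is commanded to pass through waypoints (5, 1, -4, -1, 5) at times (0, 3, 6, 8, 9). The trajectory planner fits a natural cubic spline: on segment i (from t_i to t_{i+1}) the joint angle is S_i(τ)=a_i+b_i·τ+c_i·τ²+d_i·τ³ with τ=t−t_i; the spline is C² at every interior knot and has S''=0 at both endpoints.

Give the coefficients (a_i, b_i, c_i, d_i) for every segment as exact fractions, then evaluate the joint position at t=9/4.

Δ: Δ0=-4/3, Δ1=-5/3, Δ2=3/2, Δ3=6
row 1: diag=12, rhs=-2; c'=1/4, d'=-1/6
row 2: denom=10−3·1/4=37/4; d'=(19−3·-1/6)/(37/4)=78/37
row 3: denom=6−2·8/37=206/37; d'=(27−2·78/37)/(206/37)=843/206
back: M3=843/206
back: M2=78/37−8/37·843/206=126/103
back: M1=-1/6−1/4·126/103=-146/309
M: M0=0, M1=-146/309, M2=126/103, M3=843/206, M4=0
seg 0: a=5, c=M0/2=0, d=(M1−M0)/(6·3)=-73/2781, b=Δ0−h0·(2M0+M1)/6=-113/103
seg 1: a=1, c=M1/2=-73/309, d=(M2−M1)/(6·3)=262/2781, b=Δ1−h1·(2M1+M2)/6=-186/103
seg 2: a=-4, c=M2/2=63/103, d=(M3−M2)/(6·2)=197/824, b=Δ2−h2·(2M2+M3)/6=-70/103
seg 3: a=-1, c=M3/2=843/412, d=(M4−M3)/(6·1)=-281/412, b=Δ3−h3·(2M3+M4)/6=955/206
t_q=9/4 → seg 0, τ=9/4; S=5+-113/103·τ+0·τ²+-73/2781·τ³=14717/6592

  seg 0: a=5 b=-113/103 c=0 d=-73/2781
  seg 1: a=1 b=-186/103 c=-73/309 d=262/2781
  seg 2: a=-4 b=-70/103 c=63/103 d=197/824
  seg 3: a=-1 b=955/206 c=843/412 d=-281/412
S(9/4) = 14717/6592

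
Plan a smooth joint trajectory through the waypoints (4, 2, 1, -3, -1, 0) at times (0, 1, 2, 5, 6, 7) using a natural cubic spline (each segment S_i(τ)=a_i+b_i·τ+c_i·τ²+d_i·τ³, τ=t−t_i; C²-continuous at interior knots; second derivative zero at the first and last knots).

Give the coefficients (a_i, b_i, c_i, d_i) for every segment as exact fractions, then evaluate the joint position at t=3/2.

Δ: Δ0=-2, Δ1=-1, Δ2=-4/3, Δ3=2, Δ4=1
row 1: diag=4, rhs=6; c'=1/4, d'=3/2
row 2: denom=8−1·1/4=31/4; d'=(-2−1·3/2)/(31/4)=-14/31
row 3: denom=8−3·12/31=212/31; d'=(20−3·-14/31)/(212/31)=331/106
row 4: denom=4−1·31/212=817/212; d'=(-6−1·331/106)/(817/212)=-1934/817
back: M4=-1934/817
back: M3=331/106−31/212·-1934/817=2834/817
back: M2=-14/31−12/31·2834/817=-1466/817
back: M1=3/2−1/4·-1466/817=1592/817
M: M0=0, M1=1592/817, M2=-1466/817, M3=2834/817, M4=-1934/817, M5=0
seg 0: a=4, c=M0/2=0, d=(M1−M0)/(6·1)=796/2451, b=Δ0−h0·(2M0+M1)/6=-5698/2451
seg 1: a=2, c=M1/2=796/817, d=(M2−M1)/(6·1)=-1529/2451, b=Δ1−h1·(2M1+M2)/6=-3310/2451
seg 2: a=1, c=M2/2=-733/817, d=(M3−M2)/(6·3)=50/171, b=Δ2−h2·(2M2+M3)/6=-3121/2451
seg 3: a=-3, c=M3/2=1417/817, d=(M4−M3)/(6·1)=-2384/2451, b=Δ3−h3·(2M3+M4)/6=3035/2451
seg 4: a=-1, c=M4/2=-967/817, d=(M5−M4)/(6·1)=967/2451, b=Δ4−h4·(2M4+M5)/6=4385/2451
t_q=3/2 → seg 1, τ=1/2; S=2+-3310/2451·τ+796/817·τ²+-1529/2451·τ³=9741/6536

  seg 0: a=4 b=-5698/2451 c=0 d=796/2451
  seg 1: a=2 b=-3310/2451 c=796/817 d=-1529/2451
  seg 2: a=1 b=-3121/2451 c=-733/817 d=50/171
  seg 3: a=-3 b=3035/2451 c=1417/817 d=-2384/2451
  seg 4: a=-1 b=4385/2451 c=-967/817 d=967/2451
S(3/2) = 9741/6536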